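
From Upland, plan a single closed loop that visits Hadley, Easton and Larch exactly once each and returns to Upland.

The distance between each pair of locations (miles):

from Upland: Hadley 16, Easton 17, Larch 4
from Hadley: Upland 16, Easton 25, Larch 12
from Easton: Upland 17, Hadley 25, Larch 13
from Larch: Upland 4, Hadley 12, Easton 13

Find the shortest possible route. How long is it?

Shortest round trip = 58 miles.

There are 3 distinct closed tours to check (reversals are equivalent).
Upland → Hadley → Easton → Larch → Upland: 16+25+13+4 = 58
Upland → Hadley → Larch → Easton → Upland: 16+12+13+17 = 58
Upland → Easton → Hadley → Larch → Upland: 17+25+12+4 = 58
The minimum is 58.
One optimal route: Upland → Hadley → Easton → Larch → Upland (or its reverse).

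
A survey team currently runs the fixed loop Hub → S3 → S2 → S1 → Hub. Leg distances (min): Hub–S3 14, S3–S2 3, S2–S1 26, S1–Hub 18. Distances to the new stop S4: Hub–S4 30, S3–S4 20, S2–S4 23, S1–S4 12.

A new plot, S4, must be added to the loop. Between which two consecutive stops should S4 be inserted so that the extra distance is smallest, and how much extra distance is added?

Minimum extra distance: 9 min, inserting S4 between S2 and S1.

Insertion cost between consecutive stops i–j is d(i,S4) + d(S4,j) − d(i,j):
  between Hub and S3: 30 + 20 − 14 = 36
  between S3 and S2: 20 + 23 − 3 = 40
  between S2 and S1: 23 + 12 − 26 = 9
  between S1 and Hub: 12 + 30 − 18 = 24
Cheapest insertion is between S2 and S1, adding 9.
New total = 61 + 9 = 70.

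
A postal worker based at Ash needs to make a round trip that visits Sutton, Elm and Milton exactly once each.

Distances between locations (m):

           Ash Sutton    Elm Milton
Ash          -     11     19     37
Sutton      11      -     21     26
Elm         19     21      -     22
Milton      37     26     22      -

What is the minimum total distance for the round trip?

With 3 stops there are 3!/2 = 3 distinct round trips (a route and its reverse cost the same).
Ash → Sutton → Elm → Milton → Ash: 11+21+22+37 = 91
Ash → Sutton → Milton → Elm → Ash: 11+26+22+19 = 78
Ash → Elm → Sutton → Milton → Ash: 19+21+26+37 = 103
The minimum is 78.
One optimal route: Ash → Sutton → Milton → Elm → Ash (or its reverse).

78 m — the shortest possible round trip.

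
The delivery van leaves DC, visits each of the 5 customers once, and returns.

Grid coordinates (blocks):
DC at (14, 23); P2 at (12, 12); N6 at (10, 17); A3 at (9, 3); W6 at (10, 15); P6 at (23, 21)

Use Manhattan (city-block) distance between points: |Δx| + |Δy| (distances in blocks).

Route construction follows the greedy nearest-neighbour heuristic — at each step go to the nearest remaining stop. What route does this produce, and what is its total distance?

72 blocks along DC → N6 → W6 → P2 → A3 → P6 → DC.

At DC the remaining stops are N6 10, P6 11, W6 12, P2 13, A3 25; go to N6.
At N6 the remaining stops are W6 2, P2 7, A3 15, P6 17; go to W6.
At W6 the remaining stops are P2 5, A3 13, P6 19; go to P2.
At P2 the remaining stops are A3 12, P6 20; go to A3.
At A3 the remaining stops are P6 32; go to P6.
Return P6→DC: 11.
Total = 10 + 2 + 5 + 12 + 32 + 11 = 72.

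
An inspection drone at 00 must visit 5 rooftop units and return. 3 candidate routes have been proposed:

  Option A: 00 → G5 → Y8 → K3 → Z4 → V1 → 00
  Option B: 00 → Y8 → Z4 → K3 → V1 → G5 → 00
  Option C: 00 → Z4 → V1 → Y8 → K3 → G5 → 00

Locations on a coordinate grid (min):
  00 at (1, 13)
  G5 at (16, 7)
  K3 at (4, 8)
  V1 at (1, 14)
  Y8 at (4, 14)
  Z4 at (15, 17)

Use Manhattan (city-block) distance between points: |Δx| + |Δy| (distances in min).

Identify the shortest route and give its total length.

Option A: 21 + 19 + 6 + 20 + 17 + 1 = 84
Option B: 4 + 14 + 20 + 9 + 22 + 21 = 90
Option C: 18 + 17 + 3 + 6 + 13 + 21 = 78

Shortest is Option C, total 78 min.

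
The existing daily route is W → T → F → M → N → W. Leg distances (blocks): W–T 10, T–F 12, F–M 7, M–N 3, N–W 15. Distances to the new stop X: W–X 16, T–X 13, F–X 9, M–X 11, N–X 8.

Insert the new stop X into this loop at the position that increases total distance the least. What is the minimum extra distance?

+9 blocks — insert X between N and W.

Insertion cost between consecutive stops i–j is d(i,X) + d(X,j) − d(i,j):
  between W and T: 16 + 13 − 10 = 19
  between T and F: 13 + 9 − 12 = 10
  between F and M: 9 + 11 − 7 = 13
  between M and N: 11 + 8 − 3 = 16
  between N and W: 8 + 16 − 15 = 9
Cheapest insertion is between N and W, adding 9.
New total = 47 + 9 = 56.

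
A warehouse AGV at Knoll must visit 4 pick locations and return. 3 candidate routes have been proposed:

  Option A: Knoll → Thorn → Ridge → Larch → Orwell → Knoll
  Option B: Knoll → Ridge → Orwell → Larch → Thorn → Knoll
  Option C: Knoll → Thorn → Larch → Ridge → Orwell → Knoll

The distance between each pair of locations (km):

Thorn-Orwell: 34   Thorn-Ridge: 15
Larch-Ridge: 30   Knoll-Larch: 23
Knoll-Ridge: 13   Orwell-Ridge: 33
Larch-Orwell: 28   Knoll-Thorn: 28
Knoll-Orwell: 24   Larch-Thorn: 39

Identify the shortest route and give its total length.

Option A: 28 + 15 + 30 + 28 + 24 = 125
Option B: 13 + 33 + 28 + 39 + 28 = 141
Option C: 28 + 39 + 30 + 33 + 24 = 154

125 km — Option A is the shortest.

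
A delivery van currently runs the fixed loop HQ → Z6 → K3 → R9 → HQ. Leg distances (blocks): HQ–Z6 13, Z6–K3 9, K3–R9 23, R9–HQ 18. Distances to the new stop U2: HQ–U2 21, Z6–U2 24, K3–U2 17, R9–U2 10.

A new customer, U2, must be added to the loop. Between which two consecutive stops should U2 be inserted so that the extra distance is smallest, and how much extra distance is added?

Insertion cost between consecutive stops i–j is d(i,U2) + d(U2,j) − d(i,j):
  between HQ and Z6: 21 + 24 − 13 = 32
  between Z6 and K3: 24 + 17 − 9 = 32
  between K3 and R9: 17 + 10 − 23 = 4
  between R9 and HQ: 10 + 21 − 18 = 13
Cheapest insertion is between K3 and R9, adding 4.
New total = 63 + 4 = 67.

+4 blocks — insert U2 between K3 and R9.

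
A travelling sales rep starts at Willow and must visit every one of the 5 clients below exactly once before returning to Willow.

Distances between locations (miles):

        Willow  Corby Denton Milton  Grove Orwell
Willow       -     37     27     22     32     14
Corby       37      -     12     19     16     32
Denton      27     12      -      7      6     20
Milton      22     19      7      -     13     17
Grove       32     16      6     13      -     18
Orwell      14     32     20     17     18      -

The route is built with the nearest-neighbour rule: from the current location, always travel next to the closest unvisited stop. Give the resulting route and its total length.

From Willow: distances to unvisited — Orwell=14, Milton=22, Denton=27, Grove=32, Corby=37. Nearest is Orwell (14).
From Orwell: distances to unvisited — Milton=17, Grove=18, Denton=20, Corby=32. Nearest is Milton (17).
From Milton: distances to unvisited — Denton=7, Grove=13, Corby=19. Nearest is Denton (7).
From Denton: distances to unvisited — Grove=6, Corby=12. Nearest is Grove (6).
From Grove: distances to unvisited — Corby=16. Nearest is Corby (16).
Return Corby→Willow: 37.
Total = 14 + 17 + 7 + 6 + 16 + 37 = 97.

97 miles along Willow → Orwell → Milton → Denton → Grove → Corby → Willow.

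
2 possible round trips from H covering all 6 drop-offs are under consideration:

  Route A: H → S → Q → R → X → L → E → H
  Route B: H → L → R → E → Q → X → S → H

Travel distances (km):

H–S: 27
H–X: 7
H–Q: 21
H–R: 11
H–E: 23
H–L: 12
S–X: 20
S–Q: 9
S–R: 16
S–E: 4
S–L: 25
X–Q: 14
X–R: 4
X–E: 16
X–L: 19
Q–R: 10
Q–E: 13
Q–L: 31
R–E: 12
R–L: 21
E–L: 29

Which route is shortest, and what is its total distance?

119 km — Route B is the shortest.

Route A: 27 + 9 + 10 + 4 + 19 + 29 + 23 = 121
Route B: 12 + 21 + 12 + 13 + 14 + 20 + 27 = 119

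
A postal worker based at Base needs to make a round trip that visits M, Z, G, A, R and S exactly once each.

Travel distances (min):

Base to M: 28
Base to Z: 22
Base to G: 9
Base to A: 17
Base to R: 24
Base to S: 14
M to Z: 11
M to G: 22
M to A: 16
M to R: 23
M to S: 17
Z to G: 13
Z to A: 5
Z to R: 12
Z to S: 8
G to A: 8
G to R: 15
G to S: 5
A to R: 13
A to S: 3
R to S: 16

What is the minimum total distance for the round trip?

With 6 stops there are 6!/2 = 360 distinct round trips (a route and its reverse cost the same).
Base - M - Z - G - A - R - S - Base: 28+11+13+8+13+16+14 = 103
Base - M - Z - G - A - S - R - Base: 28+11+13+8+3+16+24 = 103
Base - M - Z - G - R - A - S - Base: 28+11+13+15+13+3+14 = 97
Base - M - Z - G - R - S - A - Base: 28+11+13+15+16+3+17 = 103
Base - M - Z - G - S - A - R - Base: 28+11+13+5+3+13+24 = 97
Base - M - Z - G - S - R - A - Base: 28+11+13+5+16+13+17 = 103
Base - M - Z - A - G - R - S - Base: 28+11+5+8+15+16+14 = 97
Base - M - Z - A - G - S - R - Base: 28+11+5+8+5+16+24 = 97
… (352 more)
Base - G - R - M - Z - A - S - Base: 9+15+23+11+5+3+14 = 80  ← best
The minimum is 80.
One optimal route: Base → G → R → M → Z → A → S → Base (or its reverse).

Minimum total distance: 80 min.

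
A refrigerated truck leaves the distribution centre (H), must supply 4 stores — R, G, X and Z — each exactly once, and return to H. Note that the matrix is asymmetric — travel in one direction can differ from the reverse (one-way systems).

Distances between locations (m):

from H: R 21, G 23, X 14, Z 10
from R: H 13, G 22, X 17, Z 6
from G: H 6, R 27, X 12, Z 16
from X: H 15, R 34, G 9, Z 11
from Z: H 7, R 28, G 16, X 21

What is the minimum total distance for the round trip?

Minimum total distance: 63 m.

H-R-G-X-Z-H: 21+22+12+11+7 = 73
H-R-G-Z-X-H: 21+22+16+21+15 = 95
H-R-X-G-Z-H: 21+17+9+16+7 = 70
H-R-X-Z-G-H: 21+17+11+16+6 = 71
H-R-Z-G-X-H: 21+6+16+12+15 = 70
H-R-Z-X-G-H: 21+6+21+9+6 = 63
H-G-R-X-Z-H: 23+27+17+11+7 = 85
H-G-R-Z-X-H: 23+27+6+21+15 = 92
H-G-X-R-Z-H: 23+12+34+6+7 = 82
H-G-X-Z-R-H: 23+12+11+28+13 = 87
H-G-Z-R-X-H: 23+16+28+17+15 = 99
H-G-Z-X-R-H: 23+16+21+34+13 = 107
H-X-R-G-Z-H: 14+34+22+16+7 = 93
H-X-R-Z-G-H: 14+34+6+16+6 = 76
… (10 more)
The minimum is 63.
One optimal route: H → R → Z → X → G → H.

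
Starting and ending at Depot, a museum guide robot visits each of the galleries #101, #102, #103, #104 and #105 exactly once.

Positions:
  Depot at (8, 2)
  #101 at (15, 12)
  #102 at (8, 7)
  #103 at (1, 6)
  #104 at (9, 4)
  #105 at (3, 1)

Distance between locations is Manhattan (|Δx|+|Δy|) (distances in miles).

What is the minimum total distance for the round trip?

Minimum total distance: 50 miles.

With 5 stops there are 5!/2 = 60 distinct round trips (a route and its reverse cost the same).
Depot - #101 - #102 - #103 - #104 - #105 - Depot: 17+12+8+10+9+6 = 62
Depot - #101 - #102 - #103 - #105 - #104 - Depot: 17+12+8+7+9+3 = 56
Depot - #101 - #102 - #104 - #103 - #105 - Depot: 17+12+4+10+7+6 = 56
Depot - #101 - #102 - #104 - #105 - #103 - Depot: 17+12+4+9+7+11 = 60
Depot - #101 - #102 - #105 - #103 - #104 - Depot: 17+12+11+7+10+3 = 60
Depot - #101 - #102 - #105 - #104 - #103 - Depot: 17+12+11+9+10+11 = 70
Depot - #101 - #103 - #102 - #104 - #105 - Depot: 17+20+8+4+9+6 = 64
Depot - #101 - #103 - #102 - #105 - #104 - Depot: 17+20+8+11+9+3 = 68
Depot - #101 - #103 - #104 - #102 - #105 - Depot: 17+20+10+4+11+6 = 68
Depot - #101 - #103 - #104 - #105 - #102 - Depot: 17+20+10+9+11+5 = 72
Depot - #101 - #103 - #105 - #102 - #104 - Depot: 17+20+7+11+4+3 = 62
Depot - #101 - #103 - #105 - #104 - #102 - Depot: 17+20+7+9+4+5 = 62
Depot - #101 - #104 - #102 - #103 - #105 - Depot: 17+14+4+8+7+6 = 56
Depot - #101 - #104 - #102 - #105 - #103 - Depot: 17+14+4+11+7+11 = 64
… (46 more)
Depot - #104 - #101 - #102 - #103 - #105 - Depot: 3+14+12+8+7+6 = 50  ← best
The minimum is 50.
One optimal route: Depot → #104 → #101 → #102 → #103 → #105 → Depot (or its reverse).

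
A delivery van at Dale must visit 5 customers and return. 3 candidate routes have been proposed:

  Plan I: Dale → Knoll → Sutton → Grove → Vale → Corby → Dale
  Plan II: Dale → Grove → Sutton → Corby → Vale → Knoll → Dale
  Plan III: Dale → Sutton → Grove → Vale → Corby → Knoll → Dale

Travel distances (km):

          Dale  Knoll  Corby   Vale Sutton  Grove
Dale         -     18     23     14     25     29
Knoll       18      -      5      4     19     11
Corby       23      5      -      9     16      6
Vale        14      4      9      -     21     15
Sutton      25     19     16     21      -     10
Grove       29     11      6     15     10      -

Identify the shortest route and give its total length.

Plan I: 18 + 19 + 10 + 15 + 9 + 23 = 94
Plan II: 29 + 10 + 16 + 9 + 4 + 18 = 86
Plan III: 25 + 10 + 15 + 9 + 5 + 18 = 82

Shortest is Plan III, total 82 km.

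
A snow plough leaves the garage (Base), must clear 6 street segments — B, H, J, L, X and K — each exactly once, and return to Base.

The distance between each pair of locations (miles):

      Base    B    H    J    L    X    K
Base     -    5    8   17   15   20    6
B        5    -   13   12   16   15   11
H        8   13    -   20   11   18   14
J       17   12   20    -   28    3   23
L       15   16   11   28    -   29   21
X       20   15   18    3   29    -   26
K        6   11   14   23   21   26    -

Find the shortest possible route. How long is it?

With 6 stops there are 6!/2 = 360 distinct round trips (a route and its reverse cost the same).
Base → B → H → J → L → X → K → Base: 5+13+20+28+29+26+6 = 127
Base → B → H → J → L → K → X → Base: 5+13+20+28+21+26+20 = 133
Base → B → H → J → X → L → K → Base: 5+13+20+3+29+21+6 = 97
Base → B → H → J → X → K → L → Base: 5+13+20+3+26+21+15 = 103
Base → B → H → J → K → L → X → Base: 5+13+20+23+21+29+20 = 131
Base → B → H → J → K → X → L → Base: 5+13+20+23+26+29+15 = 131
Base → B → H → L → J → X → K → Base: 5+13+11+28+3+26+6 = 92
Base → B → H → L → J → K → X → Base: 5+13+11+28+23+26+20 = 126
… (352 more)
Base → B → J → X → H → L → K → Base: 5+12+3+18+11+21+6 = 76  ← best
The minimum is 76.
One optimal route: Base → B → J → X → H → L → K → Base (or its reverse).

Shortest round trip = 76 miles.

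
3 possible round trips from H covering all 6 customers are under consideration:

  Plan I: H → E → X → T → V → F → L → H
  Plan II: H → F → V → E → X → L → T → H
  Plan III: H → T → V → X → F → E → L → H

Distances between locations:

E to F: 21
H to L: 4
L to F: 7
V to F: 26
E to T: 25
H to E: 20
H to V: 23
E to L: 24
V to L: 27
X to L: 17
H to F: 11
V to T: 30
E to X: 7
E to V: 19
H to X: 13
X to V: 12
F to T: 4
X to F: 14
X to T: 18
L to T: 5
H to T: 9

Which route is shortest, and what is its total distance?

Plan I: 20 + 7 + 18 + 30 + 26 + 7 + 4 = 112
Plan II: 11 + 26 + 19 + 7 + 17 + 5 + 9 = 94
Plan III: 9 + 30 + 12 + 14 + 21 + 24 + 4 = 114

Shortest is Plan II, total 94.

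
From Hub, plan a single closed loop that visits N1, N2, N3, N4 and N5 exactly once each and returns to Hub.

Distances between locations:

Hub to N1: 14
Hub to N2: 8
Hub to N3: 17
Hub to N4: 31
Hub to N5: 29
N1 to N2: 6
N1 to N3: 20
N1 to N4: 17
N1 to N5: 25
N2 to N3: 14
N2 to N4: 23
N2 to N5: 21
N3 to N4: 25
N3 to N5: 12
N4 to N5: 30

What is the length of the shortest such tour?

With 5 stops there are 5!/2 = 60 distinct round trips (a route and its reverse cost the same).
Hub-N1-N2-N3-N4-N5-Hub: 14+6+14+25+30+29 = 118
Hub-N1-N2-N3-N5-N4-Hub: 14+6+14+12+30+31 = 107
Hub-N1-N2-N4-N3-N5-Hub: 14+6+23+25+12+29 = 109
Hub-N1-N2-N4-N5-N3-Hub: 14+6+23+30+12+17 = 102
Hub-N1-N2-N5-N3-N4-Hub: 14+6+21+12+25+31 = 109
Hub-N1-N2-N5-N4-N3-Hub: 14+6+21+30+25+17 = 113
Hub-N1-N3-N2-N4-N5-Hub: 14+20+14+23+30+29 = 130
Hub-N1-N3-N2-N5-N4-Hub: 14+20+14+21+30+31 = 130
Hub-N1-N3-N4-N2-N5-Hub: 14+20+25+23+21+29 = 132
Hub-N1-N3-N4-N5-N2-Hub: 14+20+25+30+21+8 = 118
Hub-N1-N3-N5-N2-N4-Hub: 14+20+12+21+23+31 = 121
Hub-N1-N3-N5-N4-N2-Hub: 14+20+12+30+23+8 = 107
Hub-N1-N4-N2-N3-N5-Hub: 14+17+23+14+12+29 = 109
Hub-N1-N4-N2-N5-N3-Hub: 14+17+23+21+12+17 = 104
… (46 more)
Hub-N2-N1-N4-N5-N3-Hub: 8+6+17+30+12+17 = 90  ← best
The minimum is 90.
One optimal route: Hub → N2 → N1 → N4 → N5 → N3 → Hub (or its reverse).

Minimum total distance: 90.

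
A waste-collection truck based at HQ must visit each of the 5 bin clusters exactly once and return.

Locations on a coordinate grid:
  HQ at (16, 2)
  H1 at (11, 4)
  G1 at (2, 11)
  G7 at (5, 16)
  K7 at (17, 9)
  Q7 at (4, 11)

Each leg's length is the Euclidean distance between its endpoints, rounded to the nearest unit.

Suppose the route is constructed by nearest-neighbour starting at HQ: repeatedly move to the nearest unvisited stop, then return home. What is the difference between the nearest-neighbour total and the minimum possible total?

The nearest-neighbour route is 8 longer than optimal.

From HQ: H1=5, K7=7, Q7=15, G1=17, G7=18 → choose H1 (5).
From H1: K7=8, Q7=10, G1=11, G7=13 → choose K7 (8).
From K7: Q7=13, G7=14, G1=15 → choose Q7 (13).
From Q7: G1=2, G7=5 → choose G1 (2).
From G1: G7=6 → choose G7 (6).
NN route HQ → H1 → K7 → Q7 → G1 → G7 → HQ costs 52.
Optimal: HQ → H1 → G1 → Q7 → G7 → K7 → HQ costs 44 (by enumerating all 60 distinct tours).
Excess = 52 − 44 = 8.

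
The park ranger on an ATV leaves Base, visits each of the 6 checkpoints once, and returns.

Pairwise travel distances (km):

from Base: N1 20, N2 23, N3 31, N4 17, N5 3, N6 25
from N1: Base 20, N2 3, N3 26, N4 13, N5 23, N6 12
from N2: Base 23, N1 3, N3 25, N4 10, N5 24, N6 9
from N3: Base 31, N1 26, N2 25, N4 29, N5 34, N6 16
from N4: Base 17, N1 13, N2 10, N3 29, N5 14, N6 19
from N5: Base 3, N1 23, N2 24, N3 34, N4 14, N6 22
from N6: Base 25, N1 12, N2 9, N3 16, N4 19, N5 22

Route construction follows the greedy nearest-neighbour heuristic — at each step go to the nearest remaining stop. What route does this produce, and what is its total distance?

From Base: distances to unvisited — N5=3, N4=17, N1=20, N2=23, N6=25, N3=31. Nearest is N5 (3).
From N5: distances to unvisited — N4=14, N6=22, N1=23, N2=24, N3=34. Nearest is N4 (14).
From N4: distances to unvisited — N2=10, N1=13, N6=19, N3=29. Nearest is N2 (10).
From N2: distances to unvisited — N1=3, N6=9, N3=25. Nearest is N1 (3).
From N1: distances to unvisited — N6=12, N3=26. Nearest is N6 (12).
From N6: distances to unvisited — N3=16. Nearest is N3 (16).
Return N3→Base: 31.
Total = 3 + 14 + 10 + 3 + 12 + 16 + 31 = 89.

89 km along Base → N5 → N4 → N2 → N1 → N6 → N3 → Base.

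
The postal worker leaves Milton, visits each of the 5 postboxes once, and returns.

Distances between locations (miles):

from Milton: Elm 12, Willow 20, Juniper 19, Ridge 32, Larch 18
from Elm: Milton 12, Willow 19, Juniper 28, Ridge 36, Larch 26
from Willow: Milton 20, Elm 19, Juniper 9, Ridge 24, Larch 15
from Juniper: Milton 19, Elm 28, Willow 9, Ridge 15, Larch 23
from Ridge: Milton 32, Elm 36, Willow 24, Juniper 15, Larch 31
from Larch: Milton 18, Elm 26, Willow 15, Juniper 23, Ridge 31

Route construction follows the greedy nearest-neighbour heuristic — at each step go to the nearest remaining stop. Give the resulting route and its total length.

Total distance 104 miles via the nearest-neighbour route Milton → Elm → Willow → Juniper → Ridge → Larch → Milton.

At Milton the remaining stops are Elm 12, Larch 18, Juniper 19, Willow 20, Ridge 32; go to Elm.
At Elm the remaining stops are Willow 19, Larch 26, Juniper 28, Ridge 36; go to Willow.
At Willow the remaining stops are Juniper 9, Larch 15, Ridge 24; go to Juniper.
At Juniper the remaining stops are Ridge 15, Larch 23; go to Ridge.
At Ridge the remaining stops are Larch 31; go to Larch.
Return Larch→Milton: 18.
Total = 12 + 19 + 9 + 15 + 31 + 18 = 104.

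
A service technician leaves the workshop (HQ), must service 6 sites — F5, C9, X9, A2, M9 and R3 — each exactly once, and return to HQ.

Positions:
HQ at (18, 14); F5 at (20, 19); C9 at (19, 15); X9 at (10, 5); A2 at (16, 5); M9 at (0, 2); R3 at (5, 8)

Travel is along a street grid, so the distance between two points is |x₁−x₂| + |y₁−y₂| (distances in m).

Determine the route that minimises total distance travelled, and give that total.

There are 360 distinct closed tours to check (reversals are equivalent).
HQ→F5→C9→X9→A2→M9→R3→HQ: 7+5+19+6+19+11+19 = 86
HQ→F5→C9→X9→A2→R3→M9→HQ: 7+5+19+6+14+11+30 = 92
HQ→F5→C9→X9→M9→A2→R3→HQ: 7+5+19+13+19+14+19 = 96
HQ→F5→C9→X9→M9→R3→A2→HQ: 7+5+19+13+11+14+11 = 80
HQ→F5→C9→X9→R3→A2→M9→HQ: 7+5+19+8+14+19+30 = 102
HQ→F5→C9→X9→R3→M9→A2→HQ: 7+5+19+8+11+19+11 = 80
HQ→F5→C9→A2→X9→M9→R3→HQ: 7+5+13+6+13+11+19 = 74
HQ→F5→C9→A2→X9→R3→M9→HQ: 7+5+13+6+8+11+30 = 80
… (352 more)
The minimum is 74.
One optimal route: HQ → F5 → C9 → A2 → X9 → M9 → R3 → HQ (or its reverse).

Shortest round trip = 74 m.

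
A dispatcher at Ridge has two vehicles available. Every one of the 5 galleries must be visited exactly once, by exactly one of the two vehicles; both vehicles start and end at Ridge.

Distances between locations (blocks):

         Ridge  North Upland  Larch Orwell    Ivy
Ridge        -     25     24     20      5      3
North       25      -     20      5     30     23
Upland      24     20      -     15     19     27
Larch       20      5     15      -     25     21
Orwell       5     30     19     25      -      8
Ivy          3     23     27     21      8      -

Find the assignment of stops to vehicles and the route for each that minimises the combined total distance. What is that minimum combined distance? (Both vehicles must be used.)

There are 2^4 − 1 = 15 ways to divide the 5 stops into two non-empty groups. For each, the best each vehicle can do is its own shortest tour through its group:
  {North} + {Upland, Larch, Orwell, Ivy}: 50 + 63 = 113
  {Upland} + {North, Larch, Orwell, Ivy}: 48 + 61 = 109
  {North, Upland} + {Larch, Orwell, Ivy}: 69 + 54 = 123
  {Larch} + {North, Upland, Orwell, Ivy}: 40 + 70 = 110
  {North, Larch} + {Upland, Orwell, Ivy}: 50 + 54 = 104
  {Upland, Larch} + {North, Orwell, Ivy}: 59 + 61 = 120
  … (15 splits in total)
  {North, Upland, Larch, Orwell} + {Ivy}: 69 + 6 = 75  ← best
Best: vehicle 1 Ridge → North → Larch → Upland → Orwell → Ridge = 69; vehicle 2 Ridge → Ivy → Ridge = 6; combined 75.

75 blocks — the smallest possible combined total.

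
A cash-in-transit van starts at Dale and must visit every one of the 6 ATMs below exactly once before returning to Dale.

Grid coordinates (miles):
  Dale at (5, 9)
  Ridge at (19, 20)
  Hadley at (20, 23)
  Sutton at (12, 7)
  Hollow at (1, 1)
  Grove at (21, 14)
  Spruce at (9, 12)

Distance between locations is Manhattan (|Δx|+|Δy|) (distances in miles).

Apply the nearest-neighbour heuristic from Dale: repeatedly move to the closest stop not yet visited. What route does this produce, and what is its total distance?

Dale → [Spruce:7 / Sutton:9 / Hollow:12 / Grove:21 / Ridge:25 / Hadley:29] → Spruce (7)
Spruce → [Sutton:8 / Grove:14 / Ridge:18 / Hollow:19 / Hadley:22] → Sutton (8)
Sutton → [Grove:16 / Hollow:17 / Ridge:20 / Hadley:24] → Grove (16)
Grove → [Ridge:8 / Hadley:10 / Hollow:33] → Ridge (8)
Ridge → [Hadley:4 / Hollow:37] → Hadley (4)
Hadley → [Hollow:41] → Hollow (41)
Return Hollow→Dale: 12.
Total = 7 + 8 + 16 + 8 + 4 + 41 + 12 = 96.

96 miles along Dale → Spruce → Sutton → Grove → Ridge → Hadley → Hollow → Dale.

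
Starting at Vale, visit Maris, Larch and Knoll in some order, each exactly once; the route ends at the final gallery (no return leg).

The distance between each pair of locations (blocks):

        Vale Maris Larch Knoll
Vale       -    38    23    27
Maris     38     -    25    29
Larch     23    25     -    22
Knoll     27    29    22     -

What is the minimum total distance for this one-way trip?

Shortest open route: 74 blocks.

There are 3! = 6 possible orderings.
Vale - Maris - Larch - Knoll: 38+25+22 = 85
Vale - Maris - Knoll - Larch: 38+29+22 = 89
Vale - Larch - Maris - Knoll: 23+25+29 = 77
Vale - Larch - Knoll - Maris: 23+22+29 = 74
Vale - Knoll - Maris - Larch: 27+29+25 = 81
Vale - Knoll - Larch - Maris: 27+22+25 = 74
The minimum is 74.
One shortest path: Vale → Larch → Knoll → Maris.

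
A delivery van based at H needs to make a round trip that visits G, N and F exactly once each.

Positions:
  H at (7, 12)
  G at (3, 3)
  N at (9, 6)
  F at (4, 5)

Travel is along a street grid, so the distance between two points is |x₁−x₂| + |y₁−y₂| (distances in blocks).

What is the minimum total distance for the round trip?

H → G → N → F → H: 13+9+6+10 = 38
H → G → F → N → H: 13+3+6+8 = 30
H → N → G → F → H: 8+9+3+10 = 30
The minimum is 30.
One optimal route: H → G → F → N → H (or its reverse).

30 blocks — the shortest possible round trip.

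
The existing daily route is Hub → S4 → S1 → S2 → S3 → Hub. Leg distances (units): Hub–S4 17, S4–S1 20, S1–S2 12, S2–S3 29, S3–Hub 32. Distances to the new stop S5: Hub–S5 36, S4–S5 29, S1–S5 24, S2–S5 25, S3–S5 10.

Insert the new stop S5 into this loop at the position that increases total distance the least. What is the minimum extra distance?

Insertion cost between consecutive stops i–j is d(i,S5) + d(S5,j) − d(i,j):
  between Hub and S4: 36 + 29 − 17 = 48
  between S4 and S1: 29 + 24 − 20 = 33
  between S1 and S2: 24 + 25 − 12 = 37
  between S2 and S3: 25 + 10 − 29 = 6
  between S3 and Hub: 10 + 36 − 32 = 14
Cheapest insertion is between S2 and S3, adding 6.
New total = 110 + 6 = 116.

Minimum extra distance: 6, inserting S5 between S2 and S3.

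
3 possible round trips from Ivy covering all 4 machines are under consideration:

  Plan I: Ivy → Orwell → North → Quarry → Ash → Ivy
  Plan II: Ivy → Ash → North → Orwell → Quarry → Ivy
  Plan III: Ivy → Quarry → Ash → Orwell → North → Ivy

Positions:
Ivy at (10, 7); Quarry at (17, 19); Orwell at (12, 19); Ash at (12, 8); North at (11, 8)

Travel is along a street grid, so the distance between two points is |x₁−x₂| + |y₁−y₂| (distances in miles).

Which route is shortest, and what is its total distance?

40 miles — Plan II is the shortest.

Plan I: 14 + 12 + 17 + 16 + 3 = 62
Plan II: 3 + 1 + 12 + 5 + 19 = 40
Plan III: 19 + 16 + 11 + 12 + 2 = 60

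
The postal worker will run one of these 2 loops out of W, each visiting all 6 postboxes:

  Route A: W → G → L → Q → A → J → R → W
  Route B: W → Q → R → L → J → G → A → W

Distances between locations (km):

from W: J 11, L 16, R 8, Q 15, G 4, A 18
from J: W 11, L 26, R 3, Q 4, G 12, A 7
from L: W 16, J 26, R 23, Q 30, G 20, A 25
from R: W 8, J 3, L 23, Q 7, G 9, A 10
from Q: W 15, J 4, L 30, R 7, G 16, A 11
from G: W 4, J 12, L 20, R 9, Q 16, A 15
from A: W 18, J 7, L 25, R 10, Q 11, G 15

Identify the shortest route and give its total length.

Route A: 4 + 20 + 30 + 11 + 7 + 3 + 8 = 83
Route B: 15 + 7 + 23 + 26 + 12 + 15 + 18 = 116

83 km — Route A is the shortest.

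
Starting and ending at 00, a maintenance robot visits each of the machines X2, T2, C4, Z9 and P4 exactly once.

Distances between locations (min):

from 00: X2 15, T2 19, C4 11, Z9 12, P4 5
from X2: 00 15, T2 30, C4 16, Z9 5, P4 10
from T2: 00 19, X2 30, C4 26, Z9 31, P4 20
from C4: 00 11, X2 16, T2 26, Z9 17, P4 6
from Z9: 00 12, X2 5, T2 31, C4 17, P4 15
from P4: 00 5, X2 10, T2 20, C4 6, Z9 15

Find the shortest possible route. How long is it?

Shortest round trip = 78 min.

00 - X2 - T2 - C4 - Z9 - P4 - 00: 15+30+26+17+15+5 = 108
00 - X2 - T2 - C4 - P4 - Z9 - 00: 15+30+26+6+15+12 = 104
00 - X2 - T2 - Z9 - C4 - P4 - 00: 15+30+31+17+6+5 = 104
00 - X2 - T2 - Z9 - P4 - C4 - 00: 15+30+31+15+6+11 = 108
00 - X2 - T2 - P4 - C4 - Z9 - 00: 15+30+20+6+17+12 = 100
00 - X2 - T2 - P4 - Z9 - C4 - 00: 15+30+20+15+17+11 = 108
00 - X2 - C4 - T2 - Z9 - P4 - 00: 15+16+26+31+15+5 = 108
00 - X2 - C4 - T2 - P4 - Z9 - 00: 15+16+26+20+15+12 = 104
00 - X2 - C4 - Z9 - T2 - P4 - 00: 15+16+17+31+20+5 = 104
00 - X2 - C4 - Z9 - P4 - T2 - 00: 15+16+17+15+20+19 = 102
00 - X2 - C4 - P4 - T2 - Z9 - 00: 15+16+6+20+31+12 = 100
00 - X2 - C4 - P4 - Z9 - T2 - 00: 15+16+6+15+31+19 = 102
00 - X2 - Z9 - T2 - C4 - P4 - 00: 15+5+31+26+6+5 = 88
00 - X2 - Z9 - T2 - P4 - C4 - 00: 15+5+31+20+6+11 = 88
… (46 more)
00 - T2 - C4 - P4 - X2 - Z9 - 00: 19+26+6+10+5+12 = 78  ← best
The minimum is 78.
One optimal route: 00 → T2 → C4 → P4 → X2 → Z9 → 00 (or its reverse).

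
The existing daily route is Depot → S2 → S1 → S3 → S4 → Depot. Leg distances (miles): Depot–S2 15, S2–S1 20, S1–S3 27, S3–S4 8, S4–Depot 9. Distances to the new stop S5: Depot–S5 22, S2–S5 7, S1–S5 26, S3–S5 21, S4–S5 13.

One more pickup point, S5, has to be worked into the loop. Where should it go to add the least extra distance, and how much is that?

Insertion cost between consecutive stops i–j is d(i,S5) + d(S5,j) − d(i,j):
  between Depot and S2: 22 + 7 − 15 = 14
  between S2 and S1: 7 + 26 − 20 = 13
  between S1 and S3: 26 + 21 − 27 = 20
  between S3 and S4: 21 + 13 − 8 = 26
  between S4 and Depot: 13 + 22 − 9 = 26
Cheapest insertion is between S2 and S1, adding 13.
New total = 79 + 13 = 92.

Minimum extra distance: 13 miles, inserting S5 between S2 and S1.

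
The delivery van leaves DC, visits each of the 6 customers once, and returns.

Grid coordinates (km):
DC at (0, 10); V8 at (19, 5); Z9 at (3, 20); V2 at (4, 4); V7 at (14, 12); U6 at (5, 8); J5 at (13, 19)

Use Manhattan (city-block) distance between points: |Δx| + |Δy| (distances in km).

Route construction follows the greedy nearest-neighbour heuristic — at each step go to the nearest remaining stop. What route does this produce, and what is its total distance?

From DC: distances to unvisited — U6=7, V2=10, Z9=13, V7=16, J5=22, V8=24. Nearest is U6 (7).
From U6: distances to unvisited — V2=5, V7=13, Z9=14, V8=17, J5=19. Nearest is V2 (5).
From V2: distances to unvisited — V8=16, Z9=17, V7=18, J5=24. Nearest is V8 (16).
From V8: distances to unvisited — V7=12, J5=20, Z9=31. Nearest is V7 (12).
From V7: distances to unvisited — J5=8, Z9=19. Nearest is J5 (8).
From J5: distances to unvisited — Z9=11. Nearest is Z9 (11).
Return Z9→DC: 13.
Total = 7 + 5 + 16 + 12 + 8 + 11 + 13 = 72.

72 km along DC → U6 → V2 → V8 → V7 → J5 → Z9 → DC.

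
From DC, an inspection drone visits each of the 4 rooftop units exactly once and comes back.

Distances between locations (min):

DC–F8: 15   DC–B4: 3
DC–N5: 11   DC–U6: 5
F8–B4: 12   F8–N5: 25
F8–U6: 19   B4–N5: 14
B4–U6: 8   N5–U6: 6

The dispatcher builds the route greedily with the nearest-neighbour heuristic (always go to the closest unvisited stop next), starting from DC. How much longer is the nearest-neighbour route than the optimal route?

The nearest-neighbour route is 6 min longer than optimal.

DC: B4=3, U6=5, N5=11, F8=15 ⇒ B4
B4: U6=8, F8=12, N5=14 ⇒ U6
U6: N5=6, F8=19 ⇒ N5
N5: F8=25 ⇒ F8
NN route DC → B4 → U6 → N5 → F8 → DC costs 57.
Optimal: DC → B4 → F8 → N5 → U6 → DC costs 51 (by enumerating all 12 distinct tours).
Excess = 57 − 51 = 6.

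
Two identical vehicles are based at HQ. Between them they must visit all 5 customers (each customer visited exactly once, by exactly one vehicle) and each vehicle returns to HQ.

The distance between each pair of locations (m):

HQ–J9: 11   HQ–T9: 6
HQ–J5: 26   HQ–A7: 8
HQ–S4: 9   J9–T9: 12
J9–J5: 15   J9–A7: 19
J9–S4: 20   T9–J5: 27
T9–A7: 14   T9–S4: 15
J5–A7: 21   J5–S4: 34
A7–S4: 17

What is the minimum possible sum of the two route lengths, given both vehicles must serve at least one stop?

80 m — the smallest possible combined total.

Try each way of splitting the stops between the two vehicles (each non-empty) and, for each split, find the best tour for each vehicle:
  {J9} + {T9, J5, A7, S4}: 22 + 80 = 102
  {T9} + {J9, J5, A7, S4}: 12 + 73 = 85
  {J9, T9} + {J5, A7, S4}: 29 + 72 = 101
  {J5} + {J9, T9, A7, S4}: 52 + 63 = 115
  {J9, J5} + {T9, A7, S4}: 52 + 46 = 98
  {T9, J5} + {J9, A7, S4}: 59 + 56 = 115
  … (15 splits in total)
  {J9, T9, J5, A7} + {S4}: 62 + 18 = 80  ← best
Best: vehicle 1 HQ → T9 → J9 → J5 → A7 → HQ = 62; vehicle 2 HQ → S4 → HQ = 18; combined 80.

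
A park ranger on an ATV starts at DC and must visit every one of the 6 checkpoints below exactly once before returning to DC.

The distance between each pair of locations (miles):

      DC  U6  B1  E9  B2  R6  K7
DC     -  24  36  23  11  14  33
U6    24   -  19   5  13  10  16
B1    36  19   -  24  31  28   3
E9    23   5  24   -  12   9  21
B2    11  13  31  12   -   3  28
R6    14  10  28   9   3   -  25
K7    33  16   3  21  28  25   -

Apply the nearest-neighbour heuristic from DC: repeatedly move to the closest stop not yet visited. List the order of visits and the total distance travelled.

Total distance 83 miles via the nearest-neighbour route DC → B2 → R6 → E9 → U6 → K7 → B1 → DC.

From DC: distances to unvisited — B2=11, R6=14, E9=23, U6=24, K7=33, B1=36. Nearest is B2 (11).
From B2: distances to unvisited — R6=3, E9=12, U6=13, K7=28, B1=31. Nearest is R6 (3).
From R6: distances to unvisited — E9=9, U6=10, K7=25, B1=28. Nearest is E9 (9).
From E9: distances to unvisited — U6=5, K7=21, B1=24. Nearest is U6 (5).
From U6: distances to unvisited — K7=16, B1=19. Nearest is K7 (16).
From K7: distances to unvisited — B1=3. Nearest is B1 (3).
Return B1→DC: 36.
Total = 11 + 3 + 9 + 5 + 16 + 3 + 36 = 83.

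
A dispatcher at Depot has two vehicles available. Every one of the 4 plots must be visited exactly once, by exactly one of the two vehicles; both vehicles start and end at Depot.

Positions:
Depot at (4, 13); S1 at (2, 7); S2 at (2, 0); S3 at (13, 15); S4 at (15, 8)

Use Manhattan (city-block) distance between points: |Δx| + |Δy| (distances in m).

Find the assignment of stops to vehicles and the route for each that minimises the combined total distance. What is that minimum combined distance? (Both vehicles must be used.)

Try each way of splitting the stops between the two vehicles (each non-empty) and, for each split, find the best tour for each vehicle:
  {S1} + {S2, S3, S4}: 16 + 56 = 72
  {S2} + {S1, S3, S4}: 30 + 42 = 72
  {S1, S2} + {S3, S4}: 30 + 36 = 66
  {S3} + {S1, S2, S4}: 22 + 52 = 74
  {S1, S3} + {S2, S4}: 38 + 52 = 90
  {S2, S3} + {S1, S4}: 52 + 38 = 90
  … (7 splits in total)
Best: vehicle 1 Depot → S1 → S2 → Depot = 30; vehicle 2 Depot → S3 → S4 → Depot = 36; combined 66.

66 m — the smallest possible combined total.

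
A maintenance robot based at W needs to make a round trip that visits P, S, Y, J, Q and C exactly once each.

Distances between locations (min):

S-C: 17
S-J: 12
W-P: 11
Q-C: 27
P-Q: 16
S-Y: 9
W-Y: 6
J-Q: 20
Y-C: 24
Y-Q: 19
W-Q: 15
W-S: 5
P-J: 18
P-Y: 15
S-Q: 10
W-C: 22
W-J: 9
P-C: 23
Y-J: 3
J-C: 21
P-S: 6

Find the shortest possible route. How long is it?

Shortest round trip = 84 min.

W - P - S - Y - J - Q - C - W: 11+6+9+3+20+27+22 = 98
W - P - S - Y - J - C - Q - W: 11+6+9+3+21+27+15 = 92
W - P - S - Y - Q - J - C - W: 11+6+9+19+20+21+22 = 108
W - P - S - Y - Q - C - J - W: 11+6+9+19+27+21+9 = 102
W - P - S - Y - C - J - Q - W: 11+6+9+24+21+20+15 = 106
W - P - S - Y - C - Q - J - W: 11+6+9+24+27+20+9 = 106
W - P - S - J - Y - Q - C - W: 11+6+12+3+19+27+22 = 100
W - P - S - J - Y - C - Q - W: 11+6+12+3+24+27+15 = 98
… (352 more)
W - P - S - Q - C - J - Y - W: 11+6+10+27+21+3+6 = 84  ← best
The minimum is 84.
One optimal route: W → P → S → Q → C → J → Y → W (or its reverse).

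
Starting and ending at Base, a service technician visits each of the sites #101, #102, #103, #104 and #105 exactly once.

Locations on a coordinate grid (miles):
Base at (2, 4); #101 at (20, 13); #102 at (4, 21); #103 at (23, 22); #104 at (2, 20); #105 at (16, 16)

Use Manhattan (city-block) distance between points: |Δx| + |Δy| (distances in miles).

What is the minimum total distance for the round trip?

Base-#101-#102-#103-#104-#105-Base: 27+24+20+23+18+26 = 138
Base-#101-#102-#103-#105-#104-Base: 27+24+20+13+18+16 = 118
Base-#101-#102-#104-#103-#105-Base: 27+24+3+23+13+26 = 116
Base-#101-#102-#104-#105-#103-Base: 27+24+3+18+13+39 = 124
Base-#101-#102-#105-#103-#104-Base: 27+24+17+13+23+16 = 120
Base-#101-#102-#105-#104-#103-Base: 27+24+17+18+23+39 = 148
Base-#101-#103-#102-#104-#105-Base: 27+12+20+3+18+26 = 106
Base-#101-#103-#102-#105-#104-Base: 27+12+20+17+18+16 = 110
Base-#101-#103-#104-#102-#105-Base: 27+12+23+3+17+26 = 108
Base-#101-#103-#104-#105-#102-Base: 27+12+23+18+17+19 = 116
Base-#101-#103-#105-#102-#104-Base: 27+12+13+17+3+16 = 88
Base-#101-#103-#105-#104-#102-Base: 27+12+13+18+3+19 = 92
Base-#101-#104-#102-#103-#105-Base: 27+25+3+20+13+26 = 114
Base-#101-#104-#102-#105-#103-Base: 27+25+3+17+13+39 = 124
… (46 more)
Base-#104-#102-#103-#101-#105-Base: 16+3+20+12+7+26 = 84  ← best
The minimum is 84.
One optimal route: Base → #104 → #102 → #103 → #101 → #105 → Base (or its reverse).

84 miles — the shortest possible round trip.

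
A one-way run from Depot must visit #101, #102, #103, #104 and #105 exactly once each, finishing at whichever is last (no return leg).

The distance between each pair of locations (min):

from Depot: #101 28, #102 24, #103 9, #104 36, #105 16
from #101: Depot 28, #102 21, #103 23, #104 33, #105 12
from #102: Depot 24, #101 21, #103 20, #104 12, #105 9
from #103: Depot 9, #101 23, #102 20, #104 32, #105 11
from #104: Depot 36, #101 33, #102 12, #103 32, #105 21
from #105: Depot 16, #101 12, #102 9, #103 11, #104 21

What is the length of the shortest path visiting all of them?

Minimum one-way distance = 65 min.

There are 5! = 120 possible orderings.
Depot - #101 - #102 - #103 - #104 - #105: 28+21+20+32+21 = 122
Depot - #101 - #102 - #103 - #105 - #104: 28+21+20+11+21 = 101
Depot - #101 - #102 - #104 - #103 - #105: 28+21+12+32+11 = 104
Depot - #101 - #102 - #104 - #105 - #103: 28+21+12+21+11 = 93
Depot - #101 - #102 - #105 - #103 - #104: 28+21+9+11+32 = 101
Depot - #101 - #102 - #105 - #104 - #103: 28+21+9+21+32 = 111
Depot - #101 - #103 - #102 - #104 - #105: 28+23+20+12+21 = 104
Depot - #101 - #103 - #102 - #105 - #104: 28+23+20+9+21 = 101
Depot - #101 - #103 - #104 - #102 - #105: 28+23+32+12+9 = 104
Depot - #101 - #103 - #104 - #105 - #102: 28+23+32+21+9 = 113
Depot - #101 - #103 - #105 - #102 - #104: 28+23+11+9+12 = 83
Depot - #101 - #103 - #105 - #104 - #102: 28+23+11+21+12 = 95
Depot - #101 - #104 - #102 - #103 - #105: 28+33+12+20+11 = 104
Depot - #101 - #104 - #102 - #105 - #103: 28+33+12+9+11 = 93
… (106 more)
Depot - #103 - #101 - #105 - #102 - #104: 9+23+12+9+12 = 65  ← best
The minimum is 65.
One shortest path: Depot → #103 → #101 → #105 → #102 → #104.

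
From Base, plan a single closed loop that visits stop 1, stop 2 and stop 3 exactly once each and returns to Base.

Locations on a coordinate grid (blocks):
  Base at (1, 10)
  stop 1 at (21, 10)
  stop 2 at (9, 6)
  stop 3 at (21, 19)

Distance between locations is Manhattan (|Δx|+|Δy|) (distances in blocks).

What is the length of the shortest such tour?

Shortest round trip = 66 blocks.

There are 3 distinct closed tours to check (reversals are equivalent).
Base - stop 1 - stop 2 - stop 3 - Base: 20+16+25+29 = 90
Base - stop 1 - stop 3 - stop 2 - Base: 20+9+25+12 = 66
Base - stop 2 - stop 1 - stop 3 - Base: 12+16+9+29 = 66
The minimum is 66.
One optimal route: Base → stop 1 → stop 3 → stop 2 → Base (or its reverse).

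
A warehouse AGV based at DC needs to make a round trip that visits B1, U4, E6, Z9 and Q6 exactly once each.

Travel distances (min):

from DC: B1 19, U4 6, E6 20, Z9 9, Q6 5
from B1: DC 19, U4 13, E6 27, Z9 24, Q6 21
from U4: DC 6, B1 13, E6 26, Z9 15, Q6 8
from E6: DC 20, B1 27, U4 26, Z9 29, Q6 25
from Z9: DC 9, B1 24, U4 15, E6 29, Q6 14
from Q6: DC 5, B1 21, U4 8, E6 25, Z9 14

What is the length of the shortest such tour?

Shortest round trip = 91 min.

There are 60 distinct closed tours to check (reversals are equivalent).
DC-B1-U4-E6-Z9-Q6-DC: 19+13+26+29+14+5 = 106
DC-B1-U4-E6-Q6-Z9-DC: 19+13+26+25+14+9 = 106
DC-B1-U4-Z9-E6-Q6-DC: 19+13+15+29+25+5 = 106
DC-B1-U4-Z9-Q6-E6-DC: 19+13+15+14+25+20 = 106
DC-B1-U4-Q6-E6-Z9-DC: 19+13+8+25+29+9 = 103
DC-B1-U4-Q6-Z9-E6-DC: 19+13+8+14+29+20 = 103
DC-B1-E6-U4-Z9-Q6-DC: 19+27+26+15+14+5 = 106
DC-B1-E6-U4-Q6-Z9-DC: 19+27+26+8+14+9 = 103
DC-B1-E6-Z9-U4-Q6-DC: 19+27+29+15+8+5 = 103
DC-B1-E6-Z9-Q6-U4-DC: 19+27+29+14+8+6 = 103
DC-B1-E6-Q6-U4-Z9-DC: 19+27+25+8+15+9 = 103
DC-B1-E6-Q6-Z9-U4-DC: 19+27+25+14+15+6 = 106
DC-B1-Z9-U4-E6-Q6-DC: 19+24+15+26+25+5 = 114
DC-B1-Z9-U4-Q6-E6-DC: 19+24+15+8+25+20 = 111
… (46 more)
DC-E6-B1-U4-Q6-Z9-DC: 20+27+13+8+14+9 = 91  ← best
The minimum is 91.
One optimal route: DC → E6 → B1 → U4 → Q6 → Z9 → DC (or its reverse).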